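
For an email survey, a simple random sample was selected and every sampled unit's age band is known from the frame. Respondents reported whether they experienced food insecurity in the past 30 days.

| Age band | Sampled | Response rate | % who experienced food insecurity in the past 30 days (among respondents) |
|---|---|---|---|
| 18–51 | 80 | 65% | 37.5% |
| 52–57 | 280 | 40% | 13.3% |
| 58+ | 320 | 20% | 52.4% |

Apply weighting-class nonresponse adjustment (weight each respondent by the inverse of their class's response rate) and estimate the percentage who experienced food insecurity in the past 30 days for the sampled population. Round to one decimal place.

34.5%

Inverse-response-rate weighting restores each class to its sampled count, so class totals weight by n_sampled:
  18–51: 80 × 37.5 = 3000
  52–57: 280 × 13.3 = 3724
  58+: 320 × 52.4 = 16,768
Adjusted estimate = 23,492 / 680 = 34.5471 → 34.5%.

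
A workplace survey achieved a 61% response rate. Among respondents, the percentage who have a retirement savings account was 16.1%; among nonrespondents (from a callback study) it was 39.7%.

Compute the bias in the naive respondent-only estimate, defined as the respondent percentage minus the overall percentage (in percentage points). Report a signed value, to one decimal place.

Nonresponse fraction = 1 − 0.61 = 0.39.
Bias = (nonresponse fraction) × (respondent percentage − nonrespondent percentage)
     = 0.39 × (16.1 − 39.7) = 0.39 × -23.6 = -9.204.

-9.2 percentage points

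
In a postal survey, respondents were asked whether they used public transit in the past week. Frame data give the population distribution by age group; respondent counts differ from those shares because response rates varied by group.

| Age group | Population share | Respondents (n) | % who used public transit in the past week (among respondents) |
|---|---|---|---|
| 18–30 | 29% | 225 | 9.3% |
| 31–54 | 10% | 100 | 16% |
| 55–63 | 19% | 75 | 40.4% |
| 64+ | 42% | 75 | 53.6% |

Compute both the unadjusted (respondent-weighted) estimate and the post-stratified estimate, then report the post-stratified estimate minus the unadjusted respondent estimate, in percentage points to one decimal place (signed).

Unadjusted (pooled respondent) estimate weights by respondent counts:
  (225/475)×9.3 + (100/475)×16 + (75/475)×40.4 + (75/475)×53.6 = 22.6158%
Post-stratified estimate weights by population shares:
  0.29×9.3 + 0.1×16 + 0.19×40.4 + 0.42×53.6 = 34.485%
Difference = 34.485 − 22.6158 = 11.8692 pp.

+11.9 percentage points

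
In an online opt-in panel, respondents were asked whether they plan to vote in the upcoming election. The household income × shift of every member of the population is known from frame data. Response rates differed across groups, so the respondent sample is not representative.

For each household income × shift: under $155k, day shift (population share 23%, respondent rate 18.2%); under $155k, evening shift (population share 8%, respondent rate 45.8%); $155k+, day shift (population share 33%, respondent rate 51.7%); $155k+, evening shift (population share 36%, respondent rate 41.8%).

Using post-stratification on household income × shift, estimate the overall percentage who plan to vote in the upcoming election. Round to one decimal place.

40.0%

Post-stratification weights by population share, not respondent share:
  under $155k, day shift: 0.23 × 18.2 = 4.186
  under $155k, evening shift: 0.08 × 45.8 = 3.664
  $155k+, day shift: 0.33 × 51.7 = 17.061
  $155k+, evening shift: 0.36 × 41.8 = 15.048
Post-stratified estimate = 39.959 → 40.0%.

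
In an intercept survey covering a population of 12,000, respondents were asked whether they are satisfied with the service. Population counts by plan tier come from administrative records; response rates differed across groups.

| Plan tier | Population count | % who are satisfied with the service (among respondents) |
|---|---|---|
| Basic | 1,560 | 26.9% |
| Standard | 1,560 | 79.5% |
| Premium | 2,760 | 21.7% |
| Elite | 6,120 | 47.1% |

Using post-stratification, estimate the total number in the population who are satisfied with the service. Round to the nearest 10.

5,140

Estimated count per cell = population count × respondent percentage:
  Basic: 1,560 × 26.9% = 419.64
  Standard: 1,560 × 79.5% = 1240.2
  Premium: 2,760 × 21.7% = 598.92
  Elite: 6,120 × 47.1% = 2882.52
Estimated total = 5141.28 → 5,140.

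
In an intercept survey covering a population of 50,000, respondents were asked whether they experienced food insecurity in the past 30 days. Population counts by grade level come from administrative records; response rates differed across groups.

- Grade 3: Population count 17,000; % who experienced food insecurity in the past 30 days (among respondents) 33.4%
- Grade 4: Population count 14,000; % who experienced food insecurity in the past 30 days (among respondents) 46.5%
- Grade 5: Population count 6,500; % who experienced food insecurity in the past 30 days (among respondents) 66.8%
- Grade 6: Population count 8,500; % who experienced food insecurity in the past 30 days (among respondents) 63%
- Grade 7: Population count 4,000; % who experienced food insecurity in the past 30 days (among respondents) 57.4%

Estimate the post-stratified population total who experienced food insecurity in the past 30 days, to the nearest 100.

24,200

Apply each group's respondent rate to its population count:
  Grade 3: 17,000 × 33.4% = 5678
  Grade 4: 14,000 × 46.5% = 6510
  Grade 5: 6,500 × 66.8% = 4342
  Grade 6: 8,500 × 63% = 5355
  Grade 7: 4,000 × 57.4% = 2296
Estimated total = 24,181 → 24,200.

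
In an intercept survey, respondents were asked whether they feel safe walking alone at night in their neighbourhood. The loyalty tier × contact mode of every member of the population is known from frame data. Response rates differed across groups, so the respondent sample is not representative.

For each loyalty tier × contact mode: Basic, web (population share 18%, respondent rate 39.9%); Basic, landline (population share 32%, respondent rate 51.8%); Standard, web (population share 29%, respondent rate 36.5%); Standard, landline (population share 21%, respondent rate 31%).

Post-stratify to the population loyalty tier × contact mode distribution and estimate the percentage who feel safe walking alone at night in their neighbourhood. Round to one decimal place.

Weight each group's respondent value by its population share:
  Basic, web: 0.18 × 39.9 = 7.182
  Basic, landline: 0.32 × 51.8 = 16.576
  Standard, web: 0.29 × 36.5 = 10.585
  Standard, landline: 0.21 × 31 = 6.51
Post-stratified estimate = 40.853 → 40.9%.

40.9%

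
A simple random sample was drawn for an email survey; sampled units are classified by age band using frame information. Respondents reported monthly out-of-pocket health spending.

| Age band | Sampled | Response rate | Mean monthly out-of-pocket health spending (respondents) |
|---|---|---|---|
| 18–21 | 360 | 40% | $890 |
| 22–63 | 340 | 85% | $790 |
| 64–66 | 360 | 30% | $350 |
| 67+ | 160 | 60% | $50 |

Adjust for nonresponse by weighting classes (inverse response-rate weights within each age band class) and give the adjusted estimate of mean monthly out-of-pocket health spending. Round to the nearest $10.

$590

Weighting each respondent by the inverse class response rate inflates each class back to its sampled size, so the class weight is n_sampled:
  18–21: 360 × 890 = 320,400
  22–63: 340 × 790 = 268,600
  64–66: 360 × 350 = 126,000
  67+: 160 × 50 = 8000
Adjusted estimate = 723,000 / 1,220 = 592.623 → $590.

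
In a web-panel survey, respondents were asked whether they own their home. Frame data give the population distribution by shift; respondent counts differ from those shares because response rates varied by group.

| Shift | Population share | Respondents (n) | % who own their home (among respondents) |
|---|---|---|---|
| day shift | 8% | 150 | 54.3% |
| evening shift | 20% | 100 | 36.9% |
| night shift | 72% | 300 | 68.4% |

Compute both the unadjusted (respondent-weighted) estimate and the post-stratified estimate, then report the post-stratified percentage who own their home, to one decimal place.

Unadjusted (pooled respondent) estimate weights by respondent counts:
  (150/550)×54.3 + (100/550)×36.9 + (300/550)×68.4 = 58.8273%
Reweighting by population shift shares:
  0.08×54.3 + 0.2×36.9 + 0.72×68.4 = 60.972%

61.0%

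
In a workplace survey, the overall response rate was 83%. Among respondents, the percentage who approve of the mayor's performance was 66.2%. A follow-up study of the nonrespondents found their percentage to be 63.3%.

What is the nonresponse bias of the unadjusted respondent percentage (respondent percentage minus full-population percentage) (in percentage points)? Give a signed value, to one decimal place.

+0.5 percentage points

Nonresponse fraction = 1 − 0.83 = 0.17.
Bias = (nonresponse fraction) × (respondent percentage − nonrespondent percentage)
     = 0.17 × (66.2 − 63.3) = 0.17 × 2.9 = 0.493.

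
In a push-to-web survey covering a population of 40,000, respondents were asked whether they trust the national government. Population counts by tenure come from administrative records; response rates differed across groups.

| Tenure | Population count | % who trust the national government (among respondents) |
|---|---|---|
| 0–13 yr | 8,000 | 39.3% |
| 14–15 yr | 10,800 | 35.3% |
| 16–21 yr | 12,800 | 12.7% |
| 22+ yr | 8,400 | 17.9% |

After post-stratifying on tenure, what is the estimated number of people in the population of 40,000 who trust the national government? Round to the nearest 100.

Each cell contributes its population count × the respondent rate:
  0–13 yr: 8,000 × 39.3% = 3144
  14–15 yr: 10,800 × 35.3% = 3812.4
  16–21 yr: 12,800 × 12.7% = 1625.6
  22+ yr: 8,400 × 17.9% = 1503.6
Estimated total = 10085.6 → 10,100.

10,100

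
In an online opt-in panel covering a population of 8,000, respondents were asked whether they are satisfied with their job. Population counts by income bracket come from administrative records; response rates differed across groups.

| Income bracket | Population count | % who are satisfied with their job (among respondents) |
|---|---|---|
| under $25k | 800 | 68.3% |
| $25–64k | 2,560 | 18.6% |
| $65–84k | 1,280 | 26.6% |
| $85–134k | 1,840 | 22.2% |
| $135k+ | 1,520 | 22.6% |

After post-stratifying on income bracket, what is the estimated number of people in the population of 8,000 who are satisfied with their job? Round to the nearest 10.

Apply each group's respondent rate to its population count:
  under $25k: 800 × 68.3% = 546.4
  $25–64k: 2,560 × 18.6% = 476.16
  $65–84k: 1,280 × 26.6% = 340.48
  $85–134k: 1,840 × 22.2% = 408.48
  $135k+: 1,520 × 22.6% = 343.52
Estimated total = 2115.04 → 2,120.

2,120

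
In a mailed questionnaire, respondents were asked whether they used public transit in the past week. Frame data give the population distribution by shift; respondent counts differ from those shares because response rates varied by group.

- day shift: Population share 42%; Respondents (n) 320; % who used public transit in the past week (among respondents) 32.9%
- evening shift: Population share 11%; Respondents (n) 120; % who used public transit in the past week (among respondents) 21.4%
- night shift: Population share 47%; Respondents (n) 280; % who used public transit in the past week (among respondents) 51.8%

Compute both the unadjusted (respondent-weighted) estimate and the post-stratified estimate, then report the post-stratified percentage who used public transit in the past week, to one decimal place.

Unadjusted (pooled respondent) estimate weights by respondent counts:
  (320/720)×32.9 + (120/720)×21.4 + (280/720)×51.8 = 38.3333%
Post-stratified estimate weights by population shares:
  0.42×32.9 + 0.11×21.4 + 0.47×51.8 = 40.518%

40.5%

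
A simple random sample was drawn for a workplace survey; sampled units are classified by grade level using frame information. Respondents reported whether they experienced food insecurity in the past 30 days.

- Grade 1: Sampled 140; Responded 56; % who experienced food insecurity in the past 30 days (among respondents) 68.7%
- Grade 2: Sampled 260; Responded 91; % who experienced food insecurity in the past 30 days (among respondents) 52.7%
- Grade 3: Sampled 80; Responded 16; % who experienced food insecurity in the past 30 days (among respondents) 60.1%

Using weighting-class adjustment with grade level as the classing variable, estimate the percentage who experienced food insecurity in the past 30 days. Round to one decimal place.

Class response rates: Grade 1 56/140 = 40%, Grade 2 91/260 = 35%, Grade 3 16/80 = 20%.
Inverse-response-rate weighting restores each class to its sampled count, so class totals weight by n_sampled:
  Grade 1: 140 × 68.7 = 9618
  Grade 2: 260 × 52.7 = 13,702
  Grade 3: 80 × 60.1 = 4808
Adjusted estimate = 28,128 / 480 = 58.6 → 58.6%.

58.6%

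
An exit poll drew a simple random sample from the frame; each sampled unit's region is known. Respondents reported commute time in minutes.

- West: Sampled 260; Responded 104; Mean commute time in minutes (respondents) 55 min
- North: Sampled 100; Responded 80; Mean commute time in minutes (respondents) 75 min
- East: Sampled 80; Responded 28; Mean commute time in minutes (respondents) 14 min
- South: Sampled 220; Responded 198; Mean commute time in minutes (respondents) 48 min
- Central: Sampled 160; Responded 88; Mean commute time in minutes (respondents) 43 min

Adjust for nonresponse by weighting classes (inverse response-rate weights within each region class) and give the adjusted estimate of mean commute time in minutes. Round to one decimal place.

Response rates by class: West 104/260 = 40%, North 80/100 = 80%, East 28/80 = 35%, South 198/220 = 90%, Central 88/160 = 55%.
Each respondent's weight = sampled/responded in their class; summing within a class gives n_sampled, so:
  West: 260 × 55 = 14,300
  North: 100 × 75 = 7500
  East: 80 × 14 = 1120
  South: 220 × 48 = 10,560
  Central: 160 × 43 = 6880
Adjusted estimate = 40,360 / 820 = 49.2195 → 49.2.

49.2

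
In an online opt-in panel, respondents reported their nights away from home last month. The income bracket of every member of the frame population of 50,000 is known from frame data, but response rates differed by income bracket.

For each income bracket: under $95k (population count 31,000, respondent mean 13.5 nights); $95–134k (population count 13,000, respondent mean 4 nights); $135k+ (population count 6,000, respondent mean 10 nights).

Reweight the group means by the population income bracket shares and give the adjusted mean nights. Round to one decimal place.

Post-stratification weights by population share, not respondent share:
  under $95k: (31,000/50,000) × 13.5 = 8.37
  $95–134k: (13,000/50,000) × 4 = 1.04
  $135k+: (6,000/50,000) × 10 = 1.2
Post-stratified estimate = 10.61 → 10.6.

10.6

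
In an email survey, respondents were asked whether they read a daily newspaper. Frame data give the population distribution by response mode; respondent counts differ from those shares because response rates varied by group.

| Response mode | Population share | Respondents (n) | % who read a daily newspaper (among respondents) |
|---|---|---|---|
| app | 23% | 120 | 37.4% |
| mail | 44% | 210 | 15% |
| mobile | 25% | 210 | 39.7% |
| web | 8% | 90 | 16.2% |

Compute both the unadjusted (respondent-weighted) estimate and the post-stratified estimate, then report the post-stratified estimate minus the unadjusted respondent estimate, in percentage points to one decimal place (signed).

Unadjusted (pooled respondent) estimate weights by respondent counts:
  (120/630)×37.4 + (210/630)×15 + (210/630)×39.7 + (90/630)×16.2 = 27.6714%
Post-stratifying to population shares instead:
  0.23×37.4 + 0.44×15 + 0.25×39.7 + 0.08×16.2 = 26.423%
Difference = 26.423 − 27.6714 = -1.2484 pp.

-1.2 percentage points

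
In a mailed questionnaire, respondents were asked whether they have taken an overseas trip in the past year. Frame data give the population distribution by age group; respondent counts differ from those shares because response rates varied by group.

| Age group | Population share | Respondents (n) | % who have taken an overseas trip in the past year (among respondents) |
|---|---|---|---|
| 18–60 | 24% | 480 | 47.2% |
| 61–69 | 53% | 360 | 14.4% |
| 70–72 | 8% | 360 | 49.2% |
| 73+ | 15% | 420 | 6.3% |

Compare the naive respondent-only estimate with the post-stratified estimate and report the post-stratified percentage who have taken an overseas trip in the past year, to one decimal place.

Unadjusted (pooled respondent) estimate weights by respondent counts:
  (480/1620)×47.2 + (360/1620)×14.4 + (360/1620)×49.2 + (420/1620)×6.3 = 29.7519%
Reweighting by population age group shares:
  0.24×47.2 + 0.53×14.4 + 0.08×49.2 + 0.15×6.3 = 23.841%

23.8%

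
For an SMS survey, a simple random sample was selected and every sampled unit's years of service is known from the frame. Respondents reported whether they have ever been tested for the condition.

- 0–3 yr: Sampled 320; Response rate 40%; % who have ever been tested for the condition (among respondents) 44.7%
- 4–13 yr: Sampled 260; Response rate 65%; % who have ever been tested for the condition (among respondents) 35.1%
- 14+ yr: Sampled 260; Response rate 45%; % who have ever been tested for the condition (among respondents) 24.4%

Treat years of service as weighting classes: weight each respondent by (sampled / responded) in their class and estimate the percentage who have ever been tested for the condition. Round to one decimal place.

Each respondent's weight = sampled/responded in their class; summing within a class gives n_sampled, so:
  0–3 yr: 320 × 44.7 = 14,304
  4–13 yr: 260 × 35.1 = 9126
  14+ yr: 260 × 24.4 = 6344
Adjusted estimate = 29,774 / 840 = 35.4452 → 35.4%.

35.4%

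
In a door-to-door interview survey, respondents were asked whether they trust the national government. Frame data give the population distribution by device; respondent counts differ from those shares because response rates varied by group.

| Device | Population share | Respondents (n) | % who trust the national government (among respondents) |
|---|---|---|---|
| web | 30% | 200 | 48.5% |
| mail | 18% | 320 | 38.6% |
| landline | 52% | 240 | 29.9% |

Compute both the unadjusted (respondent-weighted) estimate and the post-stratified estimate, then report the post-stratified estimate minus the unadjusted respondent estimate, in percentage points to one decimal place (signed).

Naive respondent-only estimate (weights = respondent counts):
  (200/760)×48.5 + (320/760)×38.6 + (240/760)×29.9 = 38.4579%
Post-stratified estimate weights by population shares:
  0.3×48.5 + 0.18×38.6 + 0.52×29.9 = 37.046%
Difference = 37.046 − 38.4579 = -1.4119 pp.

-1.4 percentage points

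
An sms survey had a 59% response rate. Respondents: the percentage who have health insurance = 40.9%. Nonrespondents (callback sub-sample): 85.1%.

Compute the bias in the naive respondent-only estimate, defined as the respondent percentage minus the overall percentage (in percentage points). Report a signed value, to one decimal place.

-18.1 percentage points

Nonresponse fraction = 1 − 0.59 = 0.41.
Bias = (nonresponse fraction) × (respondent percentage − nonrespondent percentage)
     = 0.41 × (40.9 − 85.1) = 0.41 × -44.2 = -18.122.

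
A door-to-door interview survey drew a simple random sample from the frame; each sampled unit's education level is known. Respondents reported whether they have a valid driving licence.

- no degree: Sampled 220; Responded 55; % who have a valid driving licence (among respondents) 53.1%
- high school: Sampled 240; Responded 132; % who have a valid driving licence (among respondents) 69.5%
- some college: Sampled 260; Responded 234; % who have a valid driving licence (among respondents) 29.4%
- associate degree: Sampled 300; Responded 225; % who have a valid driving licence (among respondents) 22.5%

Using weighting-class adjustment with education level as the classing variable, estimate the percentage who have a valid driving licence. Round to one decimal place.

41.9%

Class response rates: no degree 55/220 = 25%, high school 132/240 = 55%, some college 234/260 = 90%, associate degree 225/300 = 75%.
With weight = n_sampled/n_responded per class, the weighted class total is n_sampled:
  no degree: 220 × 53.1 = 11,682
  high school: 240 × 69.5 = 16,680
  some college: 260 × 29.4 = 7644
  associate degree: 300 × 22.5 = 6750
Adjusted estimate = 42,756 / 1,020 = 41.9176 → 41.9%.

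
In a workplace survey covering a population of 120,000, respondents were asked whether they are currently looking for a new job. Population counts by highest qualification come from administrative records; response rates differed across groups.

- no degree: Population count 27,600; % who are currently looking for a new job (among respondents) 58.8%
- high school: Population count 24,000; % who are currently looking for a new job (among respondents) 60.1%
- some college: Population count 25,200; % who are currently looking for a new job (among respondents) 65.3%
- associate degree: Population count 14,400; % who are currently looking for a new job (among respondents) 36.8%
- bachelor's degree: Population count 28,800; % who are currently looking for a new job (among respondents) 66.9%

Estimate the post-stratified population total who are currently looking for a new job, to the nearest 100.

71,700

Estimated count per cell = population count × respondent percentage:
  no degree: 27,600 × 58.8% = 16228.8
  high school: 24,000 × 60.1% = 14,424
  some college: 25,200 × 65.3% = 16455.6
  associate degree: 14,400 × 36.8% = 5299.2
  bachelor's degree: 28,800 × 66.9% = 19267.2
Estimated total = 71674.8 → 71,700.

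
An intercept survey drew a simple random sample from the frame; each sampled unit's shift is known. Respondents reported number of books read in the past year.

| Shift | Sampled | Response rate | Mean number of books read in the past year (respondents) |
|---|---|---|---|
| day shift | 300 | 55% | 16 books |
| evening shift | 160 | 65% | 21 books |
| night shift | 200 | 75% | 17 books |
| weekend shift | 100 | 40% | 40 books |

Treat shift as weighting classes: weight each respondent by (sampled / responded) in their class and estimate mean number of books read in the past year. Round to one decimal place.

Inverse-response-rate weighting restores each class to its sampled count, so class totals weight by n_sampled:
  day shift: 300 × 16 = 4800
  evening shift: 160 × 21 = 3360
  night shift: 200 × 17 = 3400
  weekend shift: 100 × 40 = 4000
Adjusted estimate = 15,560 / 760 = 20.4737 → 20.5.

20.5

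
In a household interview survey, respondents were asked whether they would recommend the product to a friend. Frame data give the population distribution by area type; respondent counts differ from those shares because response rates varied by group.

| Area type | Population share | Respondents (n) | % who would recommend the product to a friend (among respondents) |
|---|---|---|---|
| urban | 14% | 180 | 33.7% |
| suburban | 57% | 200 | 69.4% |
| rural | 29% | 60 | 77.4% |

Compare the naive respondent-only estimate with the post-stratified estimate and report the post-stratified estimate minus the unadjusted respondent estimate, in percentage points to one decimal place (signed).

Unadjusted (pooled respondent) estimate weights by respondent counts:
  (180/440)×33.7 + (200/440)×69.4 + (60/440)×77.4 = 55.8864%
Post-stratifying to population shares instead:
  0.14×33.7 + 0.57×69.4 + 0.29×77.4 = 66.722%
Difference = 66.722 − 55.8864 = 10.8356 pp.

+10.8 percentage points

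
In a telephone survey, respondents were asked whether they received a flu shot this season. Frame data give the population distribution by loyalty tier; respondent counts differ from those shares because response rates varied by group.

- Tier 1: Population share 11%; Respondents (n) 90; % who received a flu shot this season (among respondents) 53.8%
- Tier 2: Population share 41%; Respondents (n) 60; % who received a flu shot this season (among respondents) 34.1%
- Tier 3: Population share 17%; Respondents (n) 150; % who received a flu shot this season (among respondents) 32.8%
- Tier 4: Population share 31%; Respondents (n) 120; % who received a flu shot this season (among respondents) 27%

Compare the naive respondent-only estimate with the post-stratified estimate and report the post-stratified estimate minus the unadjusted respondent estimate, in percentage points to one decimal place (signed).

-2.0 percentage points

Unadjusted (pooled respondent) estimate weights by respondent counts:
  (90/420)×53.8 + (60/420)×34.1 + (150/420)×32.8 + (120/420)×27 = 35.8286%
Post-stratifying to population shares instead:
  0.11×53.8 + 0.41×34.1 + 0.17×32.8 + 0.31×27 = 33.845%
Difference = 33.845 − 35.8286 = -1.9836 pp.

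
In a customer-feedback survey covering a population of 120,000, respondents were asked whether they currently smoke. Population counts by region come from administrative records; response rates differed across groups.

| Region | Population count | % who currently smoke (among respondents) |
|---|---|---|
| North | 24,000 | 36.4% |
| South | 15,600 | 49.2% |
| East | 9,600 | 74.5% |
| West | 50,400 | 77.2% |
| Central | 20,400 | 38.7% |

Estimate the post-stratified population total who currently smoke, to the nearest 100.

Apply each group's respondent rate to its population count:
  North: 24,000 × 36.4% = 8736
  South: 15,600 × 49.2% = 7675.2
  East: 9,600 × 74.5% = 7152
  West: 50,400 × 77.2% = 38908.8
  Central: 20,400 × 38.7% = 7894.8
Estimated total = 70366.8 → 70,400.

70,400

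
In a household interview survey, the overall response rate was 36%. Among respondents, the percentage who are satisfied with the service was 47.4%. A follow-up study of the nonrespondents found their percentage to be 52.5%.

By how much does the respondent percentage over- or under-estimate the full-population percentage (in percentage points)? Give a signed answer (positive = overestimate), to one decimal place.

Nonresponse fraction = 1 − 0.36 = 0.64.
Bias = (nonresponse fraction) × (respondent percentage − nonrespondent percentage)
     = 0.64 × (47.4 − 52.5) = 0.64 × -5.1 = -3.264.

-3.3 percentage points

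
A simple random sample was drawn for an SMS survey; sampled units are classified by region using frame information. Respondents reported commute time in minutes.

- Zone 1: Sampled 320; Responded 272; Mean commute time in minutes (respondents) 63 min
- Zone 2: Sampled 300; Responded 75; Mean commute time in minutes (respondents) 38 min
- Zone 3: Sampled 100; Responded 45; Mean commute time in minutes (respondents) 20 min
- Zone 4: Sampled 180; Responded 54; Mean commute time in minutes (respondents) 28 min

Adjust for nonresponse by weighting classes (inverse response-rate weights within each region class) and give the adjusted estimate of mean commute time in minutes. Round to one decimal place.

Class response rates: Zone 1 272/320 = 85%, Zone 2 75/300 = 25%, Zone 3 45/100 = 45%, Zone 4 54/180 = 30%.
Inverse-response-rate weighting restores each class to its sampled count, so class totals weight by n_sampled:
  Zone 1: 320 × 63 = 20,160
  Zone 2: 300 × 38 = 11,400
  Zone 3: 100 × 20 = 2000
  Zone 4: 180 × 28 = 5040
Adjusted estimate = 38,600 / 900 = 42.8889 → 42.9.

42.9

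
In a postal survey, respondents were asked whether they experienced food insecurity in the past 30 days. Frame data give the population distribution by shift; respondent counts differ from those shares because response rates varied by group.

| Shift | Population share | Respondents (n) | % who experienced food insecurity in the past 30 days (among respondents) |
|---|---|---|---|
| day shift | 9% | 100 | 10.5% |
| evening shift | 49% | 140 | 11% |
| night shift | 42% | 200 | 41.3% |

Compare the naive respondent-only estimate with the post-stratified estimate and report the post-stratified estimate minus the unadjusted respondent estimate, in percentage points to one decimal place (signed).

Naive respondent-only estimate (weights = respondent counts):
  (100/440)×10.5 + (140/440)×11 + (200/440)×41.3 = 24.6591%
Reweighting by population shift shares:
  0.09×10.5 + 0.49×11 + 0.42×41.3 = 23.681%
Difference = 23.681 − 24.6591 = -0.9781 pp.

-1.0 percentage points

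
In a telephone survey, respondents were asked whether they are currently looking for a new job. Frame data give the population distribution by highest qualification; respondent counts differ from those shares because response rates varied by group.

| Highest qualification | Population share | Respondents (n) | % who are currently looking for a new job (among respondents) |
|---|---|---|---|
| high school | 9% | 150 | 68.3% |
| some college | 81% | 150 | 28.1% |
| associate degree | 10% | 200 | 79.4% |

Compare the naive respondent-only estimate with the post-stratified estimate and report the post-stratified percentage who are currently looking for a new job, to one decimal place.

Unadjusted (pooled respondent) estimate weights by respondent counts:
  (150/500)×68.3 + (150/500)×28.1 + (200/500)×79.4 = 60.68%
Post-stratified estimate weights by population shares:
  0.09×68.3 + 0.81×28.1 + 0.1×79.4 = 36.848%

36.8%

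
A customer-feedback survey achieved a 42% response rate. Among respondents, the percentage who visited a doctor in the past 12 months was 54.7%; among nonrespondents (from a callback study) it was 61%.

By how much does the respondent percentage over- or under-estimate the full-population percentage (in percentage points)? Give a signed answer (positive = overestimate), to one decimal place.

Nonresponse fraction = 1 − 0.42 = 0.58.
Bias = (nonresponse fraction) × (respondent percentage − nonrespondent percentage)
     = 0.58 × (54.7 − 61) = 0.58 × -6.3 = -3.654.

-3.7 percentage points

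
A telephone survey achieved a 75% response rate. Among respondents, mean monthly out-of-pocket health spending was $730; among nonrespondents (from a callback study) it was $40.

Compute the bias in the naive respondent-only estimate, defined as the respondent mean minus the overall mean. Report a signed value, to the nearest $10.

+$170

Nonresponse fraction = 1 − 0.75 = 0.25.
Bias = (nonresponse fraction) × (respondent mean − nonrespondent mean)
     = 0.25 × (730 − 40) = 0.25 × 690 = 172.5.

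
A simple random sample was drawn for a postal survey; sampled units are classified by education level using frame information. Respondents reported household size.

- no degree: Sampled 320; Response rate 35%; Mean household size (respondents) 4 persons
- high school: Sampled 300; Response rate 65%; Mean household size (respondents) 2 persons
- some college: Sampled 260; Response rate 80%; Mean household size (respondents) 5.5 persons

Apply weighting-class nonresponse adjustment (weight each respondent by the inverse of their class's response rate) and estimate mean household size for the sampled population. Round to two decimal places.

Inverse-response-rate weighting restores each class to its sampled count, so class totals weight by n_sampled:
  no degree: 320 × 4 = 1280
  high school: 300 × 2 = 600
  some college: 260 × 5.5 = 1430
Adjusted estimate = 3310 / 880 = 3.76136 → 3.76.

3.76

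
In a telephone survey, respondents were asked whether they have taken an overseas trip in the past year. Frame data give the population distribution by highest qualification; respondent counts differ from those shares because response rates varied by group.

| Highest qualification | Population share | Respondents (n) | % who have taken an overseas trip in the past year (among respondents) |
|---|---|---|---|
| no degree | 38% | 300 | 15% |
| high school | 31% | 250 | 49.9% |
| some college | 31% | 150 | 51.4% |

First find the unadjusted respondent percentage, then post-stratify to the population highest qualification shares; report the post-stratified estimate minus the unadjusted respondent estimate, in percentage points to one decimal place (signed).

+1.8 percentage points

Without adjustment, the pooled respondent share is:
  (300/700)×15 + (250/700)×49.9 + (150/700)×51.4 = 35.2643%
Post-stratifying to population shares instead:
  0.38×15 + 0.31×49.9 + 0.31×51.4 = 37.103%
Difference = 37.103 − 35.2643 = 1.8387 pp.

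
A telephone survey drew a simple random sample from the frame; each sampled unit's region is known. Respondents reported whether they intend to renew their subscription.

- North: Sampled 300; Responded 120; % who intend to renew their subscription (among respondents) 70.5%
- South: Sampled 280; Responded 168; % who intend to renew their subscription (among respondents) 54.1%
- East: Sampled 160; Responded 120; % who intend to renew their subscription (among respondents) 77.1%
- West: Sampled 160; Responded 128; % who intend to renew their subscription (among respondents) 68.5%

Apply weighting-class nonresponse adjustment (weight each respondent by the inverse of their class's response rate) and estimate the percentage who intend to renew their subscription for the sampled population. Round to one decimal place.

66.2%

Class response rates: North 120/300 = 40%, South 168/280 = 60%, East 120/160 = 75%, West 128/160 = 80%.
Weighting each respondent by the inverse class response rate inflates each class back to its sampled size, so the class weight is n_sampled:
  North: 300 × 70.5 = 21,150
  South: 280 × 54.1 = 15,148
  East: 160 × 77.1 = 12,336
  West: 160 × 68.5 = 10,960
Adjusted estimate = 59,594 / 900 = 66.2156 → 66.2%.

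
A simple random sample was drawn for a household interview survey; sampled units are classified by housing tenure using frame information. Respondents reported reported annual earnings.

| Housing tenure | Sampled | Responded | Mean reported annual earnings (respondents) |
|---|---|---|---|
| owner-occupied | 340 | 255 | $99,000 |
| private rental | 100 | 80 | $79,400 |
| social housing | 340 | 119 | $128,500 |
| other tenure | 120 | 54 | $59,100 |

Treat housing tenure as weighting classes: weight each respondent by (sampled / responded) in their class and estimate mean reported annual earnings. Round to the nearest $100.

$102,600

Response rates by class: owner-occupied 255/340 = 75%, private rental 80/100 = 80%, social housing 119/340 = 35%, other tenure 54/120 = 45%.
Weighting each respondent by the inverse class response rate inflates each class back to its sampled size, so the class weight is n_sampled:
  owner-occupied: 340 × 99,000 = 33,660,000
  private rental: 100 × 79,400 = 7,940,000
  social housing: 340 × 128,500 = 43,690,000
  other tenure: 120 × 59,100 = 7,092,000
Adjusted estimate = 92,382,000 / 900 = 102647 → $102,600.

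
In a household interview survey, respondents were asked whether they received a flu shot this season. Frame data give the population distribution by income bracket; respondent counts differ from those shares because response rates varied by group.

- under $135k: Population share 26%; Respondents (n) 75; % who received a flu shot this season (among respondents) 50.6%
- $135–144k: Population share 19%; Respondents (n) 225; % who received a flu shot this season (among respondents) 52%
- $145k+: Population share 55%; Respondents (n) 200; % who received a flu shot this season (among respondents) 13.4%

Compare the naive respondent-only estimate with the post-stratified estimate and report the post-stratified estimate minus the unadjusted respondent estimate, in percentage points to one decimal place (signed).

-5.9 percentage points

Without adjustment, the pooled respondent share is:
  (75/500)×50.6 + (225/500)×52 + (200/500)×13.4 = 36.35%
Post-stratified estimate weights by population shares:
  0.26×50.6 + 0.19×52 + 0.55×13.4 = 30.406%
Difference = 30.406 − 36.35 = -5.944 pp.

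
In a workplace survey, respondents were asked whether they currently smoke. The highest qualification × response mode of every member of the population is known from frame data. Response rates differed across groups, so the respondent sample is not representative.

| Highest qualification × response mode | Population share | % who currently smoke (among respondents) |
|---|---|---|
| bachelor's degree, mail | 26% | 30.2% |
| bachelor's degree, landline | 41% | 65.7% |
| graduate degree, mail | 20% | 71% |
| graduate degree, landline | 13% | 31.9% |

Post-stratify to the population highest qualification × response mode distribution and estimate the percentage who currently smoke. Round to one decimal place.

53.1%

Each cell contributes population-share × respondent value:
  bachelor's degree, mail: 0.26 × 30.2 = 7.852
  bachelor's degree, landline: 0.41 × 65.7 = 26.937
  graduate degree, mail: 0.2 × 71 = 14.2
  graduate degree, landline: 0.13 × 31.9 = 4.147
Post-stratified estimate = 53.136 → 53.1%.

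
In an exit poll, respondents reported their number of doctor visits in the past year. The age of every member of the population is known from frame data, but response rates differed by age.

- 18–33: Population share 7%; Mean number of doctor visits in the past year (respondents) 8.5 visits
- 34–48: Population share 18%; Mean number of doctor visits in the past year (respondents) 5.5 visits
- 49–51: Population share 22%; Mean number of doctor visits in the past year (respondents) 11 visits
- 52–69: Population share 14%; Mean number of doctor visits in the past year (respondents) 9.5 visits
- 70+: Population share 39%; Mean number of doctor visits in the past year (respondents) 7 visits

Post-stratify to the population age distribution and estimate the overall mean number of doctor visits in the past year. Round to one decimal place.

Post-stratification weights by population share, not respondent share:
  18–33: 0.07 × 8.5 = 0.595
  34–48: 0.18 × 5.5 = 0.99
  49–51: 0.22 × 11 = 2.42
  52–69: 0.14 × 9.5 = 1.33
  70+: 0.39 × 7 = 2.73
Post-stratified estimate = 8.065 → 8.1.

8.1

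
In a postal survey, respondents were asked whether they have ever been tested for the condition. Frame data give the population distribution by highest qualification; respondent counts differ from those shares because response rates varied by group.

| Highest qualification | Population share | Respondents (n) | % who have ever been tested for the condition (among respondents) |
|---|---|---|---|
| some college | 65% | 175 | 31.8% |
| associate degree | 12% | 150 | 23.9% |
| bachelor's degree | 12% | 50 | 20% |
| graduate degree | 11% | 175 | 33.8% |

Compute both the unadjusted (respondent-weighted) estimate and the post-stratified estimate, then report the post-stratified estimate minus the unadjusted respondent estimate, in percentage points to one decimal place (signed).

+0.4 percentage points

Without adjustment, the pooled respondent share is:
  (175/550)×31.8 + (150/550)×23.9 + (50/550)×20 + (175/550)×33.8 = 29.2091%
Post-stratified estimate weights by population shares:
  0.65×31.8 + 0.12×23.9 + 0.12×20 + 0.11×33.8 = 29.656%
Difference = 29.656 − 29.2091 = 0.4469 pp.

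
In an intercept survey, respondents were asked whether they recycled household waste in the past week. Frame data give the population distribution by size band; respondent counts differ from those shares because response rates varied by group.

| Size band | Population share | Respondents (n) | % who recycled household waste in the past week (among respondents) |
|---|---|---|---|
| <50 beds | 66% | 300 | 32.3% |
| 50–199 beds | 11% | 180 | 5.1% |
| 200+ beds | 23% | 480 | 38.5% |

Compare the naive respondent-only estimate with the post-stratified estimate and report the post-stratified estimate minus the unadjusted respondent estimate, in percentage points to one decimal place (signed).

Unadjusted (pooled respondent) estimate weights by respondent counts:
  (300/960)×32.3 + (180/960)×5.1 + (480/960)×38.5 = 30.3%
Reweighting by population size band shares:
  0.66×32.3 + 0.11×5.1 + 0.23×38.5 = 30.734%
Difference = 30.734 − 30.3 = 0.434 pp.

+0.4 percentage points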